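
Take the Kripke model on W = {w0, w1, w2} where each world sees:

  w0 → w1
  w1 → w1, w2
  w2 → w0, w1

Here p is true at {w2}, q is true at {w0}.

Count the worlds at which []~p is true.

w0: successors {w1}; ~p there: w1:T. ✓
w1: successors {w1, w2}; ~p there: w1:T, w2:F. ✗
w2: successors {w0, w1}; ~p there: w0:T, w1:T. ✓
Satisfying worlds: {w0, w2}.

2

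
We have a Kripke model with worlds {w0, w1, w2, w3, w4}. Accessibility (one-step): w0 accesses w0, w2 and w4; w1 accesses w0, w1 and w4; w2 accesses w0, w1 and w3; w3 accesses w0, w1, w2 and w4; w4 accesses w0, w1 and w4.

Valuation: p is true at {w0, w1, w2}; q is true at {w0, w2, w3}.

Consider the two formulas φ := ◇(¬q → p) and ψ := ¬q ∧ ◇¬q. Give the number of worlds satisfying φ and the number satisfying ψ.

For ◇(¬q → p):
w0: successors {w0, w2, w4}; ¬q → p there: w0:T, w2:T, w4:F. ✓
w1: successors {w0, w1, w4}; ¬q → p there: w0:T, w1:T, w4:F. ✓
w2: successors {w0, w1, w3}; ¬q → p there: w0:T, w1:T, w3:T. ✓
w3: successors {w0, w1, w2, w4}; ¬q → p there: w0:T, w1:T, w2:T, w4:F. ✓
w4: successors {w0, w1, w4}; ¬q → p there: w0:T, w1:T, w4:F. ✓
— 5 worlds.
For ¬q ∧ ◇¬q:
w0: ¬q is F, ◇¬q is T. ✗
w1: ¬q is T, ◇¬q is T. ✓
w2: ¬q is F, ◇¬q is T. ✗
w3: ¬q is F, ◇¬q is T. ✗
w4: ¬q is T, ◇¬q is T. ✓
— 2 worlds.

5 and 2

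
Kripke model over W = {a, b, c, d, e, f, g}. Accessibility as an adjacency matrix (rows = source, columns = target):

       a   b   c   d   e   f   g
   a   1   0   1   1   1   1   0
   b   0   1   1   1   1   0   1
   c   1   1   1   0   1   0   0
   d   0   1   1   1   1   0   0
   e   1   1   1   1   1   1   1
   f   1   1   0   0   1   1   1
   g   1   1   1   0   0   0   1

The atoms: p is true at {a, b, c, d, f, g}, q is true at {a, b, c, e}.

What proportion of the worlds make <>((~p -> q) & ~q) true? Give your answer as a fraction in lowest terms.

6/7

a: successors {a, c, d, e, f}; (~p -> q) & ~q there: a:F, c:F, d:T, e:F, f:T. ✓
b: successors {b, c, d, e, g}; (~p -> q) & ~q there: b:F, c:F, d:T, e:F, g:T. ✓
c: successors {a, b, c, e}; (~p -> q) & ~q there: a:F, b:F, c:F, e:F. ✗
d: successors {b, c, d, e}; (~p -> q) & ~q there: b:F, c:F, d:T, e:F. ✓
e: successors {a, b, c, d, e, f, g}; (~p -> q) & ~q there: a:F, b:F, c:F, d:T, e:F, f:T, g:T. ✓
f: successors {a, b, e, f, g}; (~p -> q) & ~q there: a:F, b:F, e:F, f:T, g:T. ✓
g: successors {a, b, c, g}; (~p -> q) & ~q there: a:F, b:F, c:F, g:T. ✓
That's 6 of 7 worlds, so 6/7.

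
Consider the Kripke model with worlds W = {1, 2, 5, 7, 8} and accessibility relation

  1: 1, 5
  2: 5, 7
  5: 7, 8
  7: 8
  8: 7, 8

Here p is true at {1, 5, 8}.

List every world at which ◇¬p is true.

{2, 5, 8}

1: successors {1, 5}; ¬p there: 1:F, 5:F. ✗
2: successors {5, 7}; ¬p there: 5:F, 7:T. ✓
5: successors {7, 8}; ¬p there: 7:T, 8:F. ✓
7: successors {8}; ¬p there: 8:F. ✗
8: successors {7, 8}; ¬p there: 7:T, 8:F. ✓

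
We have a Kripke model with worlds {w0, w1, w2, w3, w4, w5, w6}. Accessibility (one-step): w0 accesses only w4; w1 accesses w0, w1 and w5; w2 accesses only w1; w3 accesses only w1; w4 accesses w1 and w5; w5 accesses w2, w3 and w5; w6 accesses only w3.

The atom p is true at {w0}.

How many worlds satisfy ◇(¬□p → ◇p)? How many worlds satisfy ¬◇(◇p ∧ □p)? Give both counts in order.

4 and 7

For ◇(¬□p → ◇p):
w0: successors {w4}; ¬□p → ◇p there: w4:F. ✗
w1: successors {w0, w1, w5}; ¬□p → ◇p there: w0:F, w1:T, w5:F. ✓
w2: successors {w1}; ¬□p → ◇p there: w1:T. ✓
w3: successors {w1}; ¬□p → ◇p there: w1:T. ✓
w4: successors {w1, w5}; ¬□p → ◇p there: w1:T, w5:F. ✓
w5: successors {w2, w3, w5}; ¬□p → ◇p there: w2:F, w3:F, w5:F. ✗
w6: successors {w3}; ¬□p → ◇p there: w3:F. ✗
— 4 worlds.
For ¬◇(◇p ∧ □p):
w0: ◇(◇p ∧ □p) is F. ✓
w1: ◇(◇p ∧ □p) is F. ✓
w2: ◇(◇p ∧ □p) is F. ✓
w3: ◇(◇p ∧ □p) is F. ✓
w4: ◇(◇p ∧ □p) is F. ✓
w5: ◇(◇p ∧ □p) is F. ✓
w6: ◇(◇p ∧ □p) is F. ✓
— 7 worlds.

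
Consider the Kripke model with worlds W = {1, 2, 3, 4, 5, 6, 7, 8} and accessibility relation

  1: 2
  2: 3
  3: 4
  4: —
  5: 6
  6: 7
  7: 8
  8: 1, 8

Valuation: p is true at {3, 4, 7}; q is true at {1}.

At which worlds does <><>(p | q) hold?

{1, 2, 5, 7, 8}

1: successors {2}; <>(p | q) there: 2:T. ✓
2: successors {3}; <>(p | q) there: 3:T. ✓
3: successors {4}; <>(p | q) there: 4:F. ✗
4: no successors, so <><>(p | q) fails. ✗
5: successors {6}; <>(p | q) there: 6:T. ✓
6: successors {7}; <>(p | q) there: 7:F. ✗
7: successors {8}; <>(p | q) there: 8:T. ✓
8: successors {1, 8}; <>(p | q) there: 1:F, 8:T. ✓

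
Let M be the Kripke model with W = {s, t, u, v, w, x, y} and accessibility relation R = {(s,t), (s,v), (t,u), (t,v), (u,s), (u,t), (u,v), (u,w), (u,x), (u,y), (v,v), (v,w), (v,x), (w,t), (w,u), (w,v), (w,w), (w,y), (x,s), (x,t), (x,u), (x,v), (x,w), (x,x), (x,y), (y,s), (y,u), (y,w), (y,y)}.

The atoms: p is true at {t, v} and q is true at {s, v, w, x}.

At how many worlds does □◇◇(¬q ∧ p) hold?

s: successors {t, v}; ◇◇(¬q ∧ p) there: t:T, v:T. ✓
t: successors {u, v}; ◇◇(¬q ∧ p) there: u:T, v:T. ✓
u: successors {s, t, v, w, x, y}; ◇◇(¬q ∧ p) there: s:F, t:T, v:T, w:T, x:T, y:T. ✗
v: successors {v, w, x}; ◇◇(¬q ∧ p) there: v:T, w:T, x:T. ✓
w: successors {t, u, v, w, y}; ◇◇(¬q ∧ p) there: t:T, u:T, v:T, w:T, y:T. ✓
x: successors {s, t, u, v, w, x, y}; ◇◇(¬q ∧ p) there: s:F, t:T, u:T, v:T, w:T, x:T, y:T. ✗
y: successors {s, u, w, y}; ◇◇(¬q ∧ p) there: s:F, u:T, w:T, y:T. ✗
Satisfying worlds: {s, t, v, w}.

4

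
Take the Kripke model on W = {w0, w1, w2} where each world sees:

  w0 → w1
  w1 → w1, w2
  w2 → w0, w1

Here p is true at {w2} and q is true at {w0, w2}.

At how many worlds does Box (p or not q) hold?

2

w0: successors {w1}; p or not q there: w1:T. ✓
w1: successors {w1, w2}; p or not q there: w1:T, w2:T. ✓
w2: successors {w0, w1}; p or not q there: w0:F, w1:T. ✗
Satisfying worlds: {w0, w1}.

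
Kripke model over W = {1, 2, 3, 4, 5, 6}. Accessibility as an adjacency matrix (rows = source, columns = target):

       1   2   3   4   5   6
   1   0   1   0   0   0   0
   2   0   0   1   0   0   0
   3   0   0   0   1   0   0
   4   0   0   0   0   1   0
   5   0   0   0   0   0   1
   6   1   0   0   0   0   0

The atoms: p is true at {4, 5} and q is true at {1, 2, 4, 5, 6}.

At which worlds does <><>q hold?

1: successors {2}; <>q there: 2:F. ✗
2: successors {3}; <>q there: 3:T. ✓
3: successors {4}; <>q there: 4:T. ✓
4: successors {5}; <>q there: 5:T. ✓
5: successors {6}; <>q there: 6:T. ✓
6: successors {1}; <>q there: 1:T. ✓

{2, 3, 4, 5, 6}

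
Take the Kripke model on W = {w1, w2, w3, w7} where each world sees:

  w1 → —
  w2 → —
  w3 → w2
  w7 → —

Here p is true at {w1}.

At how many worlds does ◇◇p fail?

w1: no successors, so ◇◇p fails. ✗
w2: no successors, so ◇◇p fails. ✗
w3: successors {w2}; ◇p there: w2:F. ✗
w7: no successors, so ◇◇p fails. ✗
Satisfying worlds: ∅.
So ◇◇p fails at the other 4 worlds.

4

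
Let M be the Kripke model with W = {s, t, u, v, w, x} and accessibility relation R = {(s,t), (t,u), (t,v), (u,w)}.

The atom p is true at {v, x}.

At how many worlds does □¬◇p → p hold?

s: □¬◇p is F, p is F. ✓
t: □¬◇p is T, p is F. ✗
u: □¬◇p is T, p is F. ✗
v: □¬◇p is T, p is T. ✓
w: □¬◇p is T, p is F. ✗
x: □¬◇p is T, p is T. ✓
Satisfying worlds: {s, v, x}.

3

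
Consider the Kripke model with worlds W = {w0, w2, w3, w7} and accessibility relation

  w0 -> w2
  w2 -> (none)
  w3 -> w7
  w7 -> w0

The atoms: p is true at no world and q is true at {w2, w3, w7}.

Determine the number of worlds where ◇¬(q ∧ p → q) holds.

0

w0: successors {w2}; ¬(q ∧ p → q) there: w2:F. ✗
w2: no successors, so ◇¬(q ∧ p → q) fails. ✗
w3: successors {w7}; ¬(q ∧ p → q) there: w7:F. ✗
w7: successors {w0}; ¬(q ∧ p → q) there: w0:F. ✗
Satisfying worlds: ∅.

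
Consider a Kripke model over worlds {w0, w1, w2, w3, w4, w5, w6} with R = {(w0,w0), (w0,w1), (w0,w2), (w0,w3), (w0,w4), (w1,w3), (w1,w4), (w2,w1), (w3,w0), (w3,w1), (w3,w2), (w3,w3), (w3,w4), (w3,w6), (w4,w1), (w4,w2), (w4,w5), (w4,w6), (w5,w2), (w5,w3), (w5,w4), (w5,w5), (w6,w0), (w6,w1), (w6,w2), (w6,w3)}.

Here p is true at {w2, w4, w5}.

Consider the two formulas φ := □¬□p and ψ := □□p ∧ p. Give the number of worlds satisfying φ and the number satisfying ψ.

7 and 0

For □¬□p:
w0: successors {w0, w1, w2, w3, w4}; ¬□p there: w0:T, w1:T, w2:T, w3:T, w4:T. ✓
w1: successors {w3, w4}; ¬□p there: w3:T, w4:T. ✓
w2: successors {w1}; ¬□p there: w1:T. ✓
w3: successors {w0, w1, w2, w3, w4, w6}; ¬□p there: w0:T, w1:T, w2:T, w3:T, w4:T, w6:T. ✓
w4: successors {w1, w2, w5, w6}; ¬□p there: w1:T, w2:T, w5:T, w6:T. ✓
w5: successors {w2, w3, w4, w5}; ¬□p there: w2:T, w3:T, w4:T, w5:T. ✓
w6: successors {w0, w1, w2, w3}; ¬□p there: w0:T, w1:T, w2:T, w3:T. ✓
— 7 worlds.
For □□p ∧ p:
w0: □□p is F, p is F. ✗
w1: □□p is F, p is F. ✗
w2: □□p is F, p is T. ✗
w3: □□p is F, p is F. ✗
w4: □□p is F, p is T. ✗
w5: □□p is F, p is T. ✗
w6: □□p is F, p is F. ✗
— 0 worlds.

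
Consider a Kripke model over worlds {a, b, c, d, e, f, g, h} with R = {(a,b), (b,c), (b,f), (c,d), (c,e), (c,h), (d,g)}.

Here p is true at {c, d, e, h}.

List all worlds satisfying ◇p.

{b, c}

a: successors {b}; p there: b:F. ✗
b: successors {c, f}; p there: c:T, f:F. ✓
c: successors {d, e, h}; p there: d:T, e:T, h:T. ✓
d: successors {g}; p there: g:F. ✗
e: no successors, so ◇p fails. ✗
f: no successors, so ◇p fails. ✗
g: no successors, so ◇p fails. ✗
h: no successors, so ◇p fails. ✗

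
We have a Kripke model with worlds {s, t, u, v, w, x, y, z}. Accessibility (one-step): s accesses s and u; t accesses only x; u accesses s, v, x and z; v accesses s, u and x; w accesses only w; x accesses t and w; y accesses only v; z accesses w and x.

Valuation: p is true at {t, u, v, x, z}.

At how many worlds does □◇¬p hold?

s: successors {s, u}; ◇¬p there: s:T, u:T. ✓
t: successors {x}; ◇¬p there: x:T. ✓
u: successors {s, v, x, z}; ◇¬p there: s:T, v:T, x:T, z:T. ✓
v: successors {s, u, x}; ◇¬p there: s:T, u:T, x:T. ✓
w: successors {w}; ◇¬p there: w:T. ✓
x: successors {t, w}; ◇¬p there: t:F, w:T. ✗
y: successors {v}; ◇¬p there: v:T. ✓
z: successors {w, x}; ◇¬p there: w:T, x:T. ✓
Satisfying worlds: {s, t, u, v, w, y, z}.

7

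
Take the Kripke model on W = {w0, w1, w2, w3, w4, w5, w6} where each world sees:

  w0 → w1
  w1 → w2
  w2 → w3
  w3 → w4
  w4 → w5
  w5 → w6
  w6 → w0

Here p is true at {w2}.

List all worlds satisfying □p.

w0: successors {w1}; p there: w1:F. ✗
w1: successors {w2}; p there: w2:T. ✓
w2: successors {w3}; p there: w3:F. ✗
w3: successors {w4}; p there: w4:F. ✗
w4: successors {w5}; p there: w5:F. ✗
w5: successors {w6}; p there: w6:F. ✗
w6: successors {w0}; p there: w0:F. ✗

{w1}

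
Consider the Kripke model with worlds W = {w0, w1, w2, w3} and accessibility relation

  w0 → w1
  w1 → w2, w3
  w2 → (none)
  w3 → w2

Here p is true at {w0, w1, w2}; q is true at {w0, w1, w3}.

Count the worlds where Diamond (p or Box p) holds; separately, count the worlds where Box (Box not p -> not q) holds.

For Diamond (p or Box p):
w0: successors {w1}; p or Box p there: w1:T. ✓
w1: successors {w2, w3}; p or Box p there: w2:T, w3:T. ✓
w2: no successors, so Diamond (p or Box p) fails. ✗
w3: successors {w2}; p or Box p there: w2:T. ✓
— 3 worlds.
For Box (Box not p -> not q):
w0: successors {w1}; Box not p -> not q there: w1:T. ✓
w1: successors {w2, w3}; Box not p -> not q there: w2:T, w3:T. ✓
w2: no successors, so Box (Box not p -> not q) holds vacuously. ✓
w3: successors {w2}; Box not p -> not q there: w2:T. ✓
— 4 worlds.

3 and 4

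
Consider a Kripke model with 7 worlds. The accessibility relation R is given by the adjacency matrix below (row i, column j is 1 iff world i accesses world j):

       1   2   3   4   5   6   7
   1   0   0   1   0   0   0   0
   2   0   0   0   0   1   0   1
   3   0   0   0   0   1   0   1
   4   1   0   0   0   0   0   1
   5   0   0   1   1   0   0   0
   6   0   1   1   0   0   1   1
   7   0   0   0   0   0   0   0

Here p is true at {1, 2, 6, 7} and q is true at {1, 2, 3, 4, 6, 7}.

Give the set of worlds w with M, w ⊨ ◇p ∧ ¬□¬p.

1: ◇p is F, ¬□¬p is F. ✗
2: ◇p is T, ¬□¬p is T. ✓
3: ◇p is T, ¬□¬p is T. ✓
4: ◇p is T, ¬□¬p is T. ✓
5: ◇p is F, ¬□¬p is F. ✗
6: ◇p is T, ¬□¬p is T. ✓
7: ◇p is F, ¬□¬p is F. ✗

{2, 3, 4, 6}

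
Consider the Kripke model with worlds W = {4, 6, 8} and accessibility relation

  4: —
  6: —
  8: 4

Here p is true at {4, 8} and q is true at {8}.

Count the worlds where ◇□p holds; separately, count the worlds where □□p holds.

1 and 3

For ◇□p:
4: no successors, so ◇□p fails. ✗
6: no successors, so ◇□p fails. ✗
8: successors {4}; □p there: 4:T. ✓
— 1 world.
For □□p:
4: no successors, so □□p holds vacuously. ✓
6: no successors, so □□p holds vacuously. ✓
8: successors {4}; □p there: 4:T. ✓
— 3 worlds.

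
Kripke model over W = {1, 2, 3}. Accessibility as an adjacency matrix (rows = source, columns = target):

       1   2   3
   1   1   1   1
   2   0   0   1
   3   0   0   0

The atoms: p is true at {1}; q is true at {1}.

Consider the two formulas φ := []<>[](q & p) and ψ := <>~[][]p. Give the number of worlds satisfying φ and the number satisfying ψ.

1 and 1

For []<>[](q & p):
1: successors {1, 2, 3}; <>[](q & p) there: 1:T, 2:T, 3:F. ✗
2: successors {3}; <>[](q & p) there: 3:F. ✗
3: no successors, so []<>[](q & p) holds vacuously. ✓
— 1 world.
For <>~[][]p:
1: successors {1, 2, 3}; ~[][]p there: 1:T, 2:F, 3:F. ✓
2: successors {3}; ~[][]p there: 3:F. ✗
3: no successors, so <>~[][]p fails. ✗
— 1 world.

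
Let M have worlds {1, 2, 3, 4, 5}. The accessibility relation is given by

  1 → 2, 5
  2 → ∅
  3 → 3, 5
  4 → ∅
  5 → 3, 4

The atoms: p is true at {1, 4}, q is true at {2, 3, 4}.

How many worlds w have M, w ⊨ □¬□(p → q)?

1: successors {2, 5}; ¬□(p → q) there: 2:F, 5:F. ✗
2: no successors, so □¬□(p → q) holds vacuously. ✓
3: successors {3, 5}; ¬□(p → q) there: 3:F, 5:F. ✗
4: no successors, so □¬□(p → q) holds vacuously. ✓
5: successors {3, 4}; ¬□(p → q) there: 3:F, 4:F. ✗
Satisfying worlds: {2, 4}.

2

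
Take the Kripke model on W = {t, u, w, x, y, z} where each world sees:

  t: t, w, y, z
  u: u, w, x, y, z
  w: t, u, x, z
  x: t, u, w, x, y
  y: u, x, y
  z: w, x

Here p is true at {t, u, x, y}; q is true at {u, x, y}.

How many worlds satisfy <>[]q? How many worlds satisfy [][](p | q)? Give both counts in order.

4 and 0

For <>[]q:
t: successors {t, w, y, z}; []q there: t:F, w:F, y:T, z:F. ✓
u: successors {u, w, x, y, z}; []q there: u:F, w:F, x:F, y:T, z:F. ✓
w: successors {t, u, x, z}; []q there: t:F, u:F, x:F, z:F. ✗
x: successors {t, u, w, x, y}; []q there: t:F, u:F, w:F, x:F, y:T. ✓
y: successors {u, x, y}; []q there: u:F, x:F, y:T. ✓
z: successors {w, x}; []q there: w:F, x:F. ✗
— 4 worlds.
For [][](p | q):
t: successors {t, w, y, z}; [](p | q) there: t:F, w:F, y:T, z:F. ✗
u: successors {u, w, x, y, z}; [](p | q) there: u:F, w:F, x:F, y:T, z:F. ✗
w: successors {t, u, x, z}; [](p | q) there: t:F, u:F, x:F, z:F. ✗
x: successors {t, u, w, x, y}; [](p | q) there: t:F, u:F, w:F, x:F, y:T. ✗
y: successors {u, x, y}; [](p | q) there: u:F, x:F, y:T. ✗
z: successors {w, x}; [](p | q) there: w:F, x:F. ✗
— 0 worlds.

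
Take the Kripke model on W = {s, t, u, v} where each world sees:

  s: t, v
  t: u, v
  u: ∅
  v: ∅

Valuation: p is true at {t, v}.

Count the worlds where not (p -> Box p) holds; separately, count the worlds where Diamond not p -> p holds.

For not (p -> Box p):
s: p -> Box p is T. ✗
t: p -> Box p is F. ✓
u: p -> Box p is T. ✗
v: p -> Box p is T. ✗
— 1 world.
For Diamond not p -> p:
s: Diamond not p is F, p is F. ✓
t: Diamond not p is T, p is T. ✓
u: Diamond not p is F, p is F. ✓
v: Diamond not p is F, p is T. ✓
— 4 worlds.

1 and 4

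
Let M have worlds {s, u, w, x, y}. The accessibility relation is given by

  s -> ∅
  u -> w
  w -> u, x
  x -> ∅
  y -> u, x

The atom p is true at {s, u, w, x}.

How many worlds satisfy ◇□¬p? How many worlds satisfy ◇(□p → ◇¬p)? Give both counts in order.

2 and 0

For ◇□¬p:
s: no successors, so ◇□¬p fails. ✗
u: successors {w}; □¬p there: w:F. ✗
w: successors {u, x}; □¬p there: u:F, x:T. ✓
x: no successors, so ◇□¬p fails. ✗
y: successors {u, x}; □¬p there: u:F, x:T. ✓
— 2 worlds.
For ◇(□p → ◇¬p):
s: no successors, so ◇(□p → ◇¬p) fails. ✗
u: successors {w}; □p → ◇¬p there: w:F. ✗
w: successors {u, x}; □p → ◇¬p there: u:F, x:F. ✗
x: no successors, so ◇(□p → ◇¬p) fails. ✗
y: successors {u, x}; □p → ◇¬p there: u:F, x:F. ✗
— 0 worlds.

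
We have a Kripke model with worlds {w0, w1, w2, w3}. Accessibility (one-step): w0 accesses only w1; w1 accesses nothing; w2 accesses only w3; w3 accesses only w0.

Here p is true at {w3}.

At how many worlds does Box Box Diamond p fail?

w0: successors {w1}; Box Diamond p there: w1:T. ✓
w1: no successors, so Box Box Diamond p holds vacuously. ✓
w2: successors {w3}; Box Diamond p there: w3:F. ✗
w3: successors {w0}; Box Diamond p there: w0:F. ✗
Satisfying worlds: {w0, w1}.
So Box Box Diamond p fails at the other 2 worlds.

2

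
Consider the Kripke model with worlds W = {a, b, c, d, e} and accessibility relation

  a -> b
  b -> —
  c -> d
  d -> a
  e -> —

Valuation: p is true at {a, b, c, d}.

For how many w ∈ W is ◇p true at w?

3

a: successors {b}; p there: b:T. ✓
b: no successors, so ◇p fails. ✗
c: successors {d}; p there: d:T. ✓
d: successors {a}; p there: a:T. ✓
e: no successors, so ◇p fails. ✗
Satisfying worlds: {a, c, d}.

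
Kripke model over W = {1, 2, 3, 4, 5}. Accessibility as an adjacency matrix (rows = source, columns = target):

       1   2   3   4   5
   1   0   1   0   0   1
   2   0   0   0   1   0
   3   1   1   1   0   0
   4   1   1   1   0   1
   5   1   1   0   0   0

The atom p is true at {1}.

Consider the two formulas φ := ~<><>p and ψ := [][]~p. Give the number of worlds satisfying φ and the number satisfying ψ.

For ~<><>p:
1: <><>p is T. ✗
2: <><>p is T. ✗
3: <><>p is T. ✗
4: <><>p is T. ✗
5: <><>p is F. ✓
— 1 world.
For [][]~p:
1: successors {2, 5}; []~p there: 2:T, 5:F. ✗
2: successors {4}; []~p there: 4:F. ✗
3: successors {1, 2, 3}; []~p there: 1:T, 2:T, 3:F. ✗
4: successors {1, 2, 3, 5}; []~p there: 1:T, 2:T, 3:F, 5:F. ✗
5: successors {1, 2}; []~p there: 1:T, 2:T. ✓
— 1 world.

1 and 1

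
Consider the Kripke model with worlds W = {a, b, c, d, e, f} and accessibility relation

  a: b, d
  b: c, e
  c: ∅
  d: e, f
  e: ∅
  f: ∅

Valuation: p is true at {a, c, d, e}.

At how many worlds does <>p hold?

3

a: successors {b, d}; p there: b:F, d:T. ✓
b: successors {c, e}; p there: c:T, e:T. ✓
c: no successors, so <>p fails. ✗
d: successors {e, f}; p there: e:T, f:F. ✓
e: no successors, so <>p fails. ✗
f: no successors, so <>p fails. ✗
Satisfying worlds: {a, b, d}.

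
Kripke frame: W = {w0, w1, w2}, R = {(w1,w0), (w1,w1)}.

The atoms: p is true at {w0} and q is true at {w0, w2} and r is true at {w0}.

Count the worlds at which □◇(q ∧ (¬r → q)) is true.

2

w0: no successors, so □◇(q ∧ (¬r → q)) holds vacuously. ✓
w1: successors {w0, w1}; ◇(q ∧ (¬r → q)) there: w0:F, w1:T. ✗
w2: no successors, so □◇(q ∧ (¬r → q)) holds vacuously. ✓
Satisfying worlds: {w0, w2}.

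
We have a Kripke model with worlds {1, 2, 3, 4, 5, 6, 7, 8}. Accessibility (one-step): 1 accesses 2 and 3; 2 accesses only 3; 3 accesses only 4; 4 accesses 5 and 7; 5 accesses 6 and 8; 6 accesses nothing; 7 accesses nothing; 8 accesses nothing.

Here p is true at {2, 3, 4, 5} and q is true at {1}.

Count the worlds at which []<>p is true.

6

1: successors {2, 3}; <>p there: 2:T, 3:T. ✓
2: successors {3}; <>p there: 3:T. ✓
3: successors {4}; <>p there: 4:T. ✓
4: successors {5, 7}; <>p there: 5:F, 7:F. ✗
5: successors {6, 8}; <>p there: 6:F, 8:F. ✗
6: no successors, so []<>p holds vacuously. ✓
7: no successors, so []<>p holds vacuously. ✓
8: no successors, so []<>p holds vacuously. ✓
Satisfying worlds: {1, 2, 3, 6, 7, 8}.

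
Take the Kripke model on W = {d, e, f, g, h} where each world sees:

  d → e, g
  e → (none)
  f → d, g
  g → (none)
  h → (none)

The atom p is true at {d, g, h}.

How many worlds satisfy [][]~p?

4

d: successors {e, g}; []~p there: e:T, g:T. ✓
e: no successors, so [][]~p holds vacuously. ✓
f: successors {d, g}; []~p there: d:F, g:T. ✗
g: no successors, so [][]~p holds vacuously. ✓
h: no successors, so [][]~p holds vacuously. ✓
Satisfying worlds: {d, e, g, h}.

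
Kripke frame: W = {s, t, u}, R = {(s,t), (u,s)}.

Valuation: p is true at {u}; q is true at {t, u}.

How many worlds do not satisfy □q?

s: successors {t}; q there: t:T. ✓
t: no successors, so □q holds vacuously. ✓
u: successors {s}; q there: s:F. ✗
Satisfying worlds: {s, t}.
So □q fails at the other 1 world.

1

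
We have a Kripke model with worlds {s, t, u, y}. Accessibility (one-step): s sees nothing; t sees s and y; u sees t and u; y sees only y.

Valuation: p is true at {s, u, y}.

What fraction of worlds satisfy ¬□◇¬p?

s: □◇¬p is T. ✗
t: □◇¬p is F. ✓
u: □◇¬p is F. ✓
y: □◇¬p is F. ✓
That's 3 of 4 worlds, so 3/4.

3/4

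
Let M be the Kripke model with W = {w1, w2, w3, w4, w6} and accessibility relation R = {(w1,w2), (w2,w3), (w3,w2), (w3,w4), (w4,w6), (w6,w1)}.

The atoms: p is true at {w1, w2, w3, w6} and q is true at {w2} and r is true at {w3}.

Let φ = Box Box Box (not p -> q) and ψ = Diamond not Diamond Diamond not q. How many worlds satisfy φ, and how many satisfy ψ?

3 and 1

For Box Box Box (not p -> q):
w1: successors {w2}; Box Box (not p -> q) there: w2:F. ✗
w2: successors {w3}; Box Box (not p -> q) there: w3:T. ✓
w3: successors {w2, w4}; Box Box (not p -> q) there: w2:F, w4:T. ✗
w4: successors {w6}; Box Box (not p -> q) there: w6:T. ✓
w6: successors {w1}; Box Box (not p -> q) there: w1:T. ✓
— 3 worlds.
For Diamond not Diamond Diamond not q:
w1: successors {w2}; not Diamond Diamond not q there: w2:F. ✗
w2: successors {w3}; not Diamond Diamond not q there: w3:F. ✗
w3: successors {w2, w4}; not Diamond Diamond not q there: w2:F, w4:F. ✗
w4: successors {w6}; not Diamond Diamond not q there: w6:T. ✓
w6: successors {w1}; not Diamond Diamond not q there: w1:F. ✗
— 1 world.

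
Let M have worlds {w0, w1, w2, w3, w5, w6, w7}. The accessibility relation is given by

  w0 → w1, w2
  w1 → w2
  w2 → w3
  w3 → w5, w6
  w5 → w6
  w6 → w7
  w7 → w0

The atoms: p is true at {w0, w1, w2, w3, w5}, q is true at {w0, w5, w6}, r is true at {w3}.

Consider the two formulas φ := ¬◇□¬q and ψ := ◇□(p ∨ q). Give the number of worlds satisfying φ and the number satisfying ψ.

2 and 6

For ¬◇□¬q:
w0: ◇□¬q is T. ✗
w1: ◇□¬q is T. ✗
w2: ◇□¬q is F. ✓
w3: ◇□¬q is T. ✗
w5: ◇□¬q is T. ✗
w6: ◇□¬q is F. ✓
w7: ◇□¬q is T. ✗
— 2 worlds.
For ◇□(p ∨ q):
w0: successors {w1, w2}; □(p ∨ q) there: w1:T, w2:T. ✓
w1: successors {w2}; □(p ∨ q) there: w2:T. ✓
w2: successors {w3}; □(p ∨ q) there: w3:T. ✓
w3: successors {w5, w6}; □(p ∨ q) there: w5:T, w6:F. ✓
w5: successors {w6}; □(p ∨ q) there: w6:F. ✗
w6: successors {w7}; □(p ∨ q) there: w7:T. ✓
w7: successors {w0}; □(p ∨ q) there: w0:T. ✓
— 6 worlds.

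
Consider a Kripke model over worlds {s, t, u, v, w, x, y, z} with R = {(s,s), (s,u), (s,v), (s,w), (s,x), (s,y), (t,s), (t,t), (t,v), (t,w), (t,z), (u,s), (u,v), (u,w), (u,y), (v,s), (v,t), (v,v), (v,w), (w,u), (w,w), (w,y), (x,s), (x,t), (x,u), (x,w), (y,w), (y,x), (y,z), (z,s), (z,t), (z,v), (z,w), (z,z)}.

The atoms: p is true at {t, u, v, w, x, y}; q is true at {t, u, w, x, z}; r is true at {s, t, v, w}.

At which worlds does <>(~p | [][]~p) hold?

{s, t, u, v, x, y, z}

s: successors {s, u, v, w, x, y}; ~p | [][]~p there: s:T, u:F, v:F, w:F, x:F, y:F. ✓
t: successors {s, t, v, w, z}; ~p | [][]~p there: s:T, t:F, v:F, w:F, z:T. ✓
u: successors {s, v, w, y}; ~p | [][]~p there: s:T, v:F, w:F, y:F. ✓
v: successors {s, t, v, w}; ~p | [][]~p there: s:T, t:F, v:F, w:F. ✓
w: successors {u, w, y}; ~p | [][]~p there: u:F, w:F, y:F. ✗
x: successors {s, t, u, w}; ~p | [][]~p there: s:T, t:F, u:F, w:F. ✓
y: successors {w, x, z}; ~p | [][]~p there: w:F, x:F, z:T. ✓
z: successors {s, t, v, w, z}; ~p | [][]~p there: s:T, t:F, v:F, w:F, z:T. ✓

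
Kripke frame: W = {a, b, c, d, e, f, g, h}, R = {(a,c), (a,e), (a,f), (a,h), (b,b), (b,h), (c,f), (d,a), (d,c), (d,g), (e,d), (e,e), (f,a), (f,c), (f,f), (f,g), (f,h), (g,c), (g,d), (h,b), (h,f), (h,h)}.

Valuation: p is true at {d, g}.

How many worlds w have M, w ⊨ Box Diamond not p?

8

a: successors {c, e, f, h}; Diamond not p there: c:T, e:T, f:T, h:T. ✓
b: successors {b, h}; Diamond not p there: b:T, h:T. ✓
c: successors {f}; Diamond not p there: f:T. ✓
d: successors {a, c, g}; Diamond not p there: a:T, c:T, g:T. ✓
e: successors {d, e}; Diamond not p there: d:T, e:T. ✓
f: successors {a, c, f, g, h}; Diamond not p there: a:T, c:T, f:T, g:T, h:T. ✓
g: successors {c, d}; Diamond not p there: c:T, d:T. ✓
h: successors {b, f, h}; Diamond not p there: b:T, f:T, h:T. ✓
Satisfying worlds: {a, b, c, d, e, f, g, h}.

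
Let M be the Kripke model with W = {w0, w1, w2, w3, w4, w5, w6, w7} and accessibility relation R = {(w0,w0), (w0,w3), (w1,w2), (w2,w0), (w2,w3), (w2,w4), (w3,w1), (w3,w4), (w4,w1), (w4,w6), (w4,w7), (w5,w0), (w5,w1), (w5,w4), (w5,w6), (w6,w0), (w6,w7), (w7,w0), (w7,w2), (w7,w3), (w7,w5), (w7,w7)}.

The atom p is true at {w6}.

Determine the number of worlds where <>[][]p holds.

w0: successors {w0, w3}; [][]p there: w0:F, w3:F. ✗
w1: successors {w2}; [][]p there: w2:F. ✗
w2: successors {w0, w3, w4}; [][]p there: w0:F, w3:F, w4:F. ✗
w3: successors {w1, w4}; [][]p there: w1:F, w4:F. ✗
w4: successors {w1, w6, w7}; [][]p there: w1:F, w6:F, w7:F. ✗
w5: successors {w0, w1, w4, w6}; [][]p there: w0:F, w1:F, w4:F, w6:F. ✗
w6: successors {w0, w7}; [][]p there: w0:F, w7:F. ✗
w7: successors {w0, w2, w3, w5, w7}; [][]p there: w0:F, w2:F, w3:F, w5:F, w7:F. ✗
Satisfying worlds: ∅.

0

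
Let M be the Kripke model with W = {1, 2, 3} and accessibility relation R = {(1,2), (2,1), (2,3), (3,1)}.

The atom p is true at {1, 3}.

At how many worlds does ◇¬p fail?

2

1: successors {2}; ¬p there: 2:T. ✓
2: successors {1, 3}; ¬p there: 1:F, 3:F. ✗
3: successors {1}; ¬p there: 1:F. ✗
Satisfying worlds: {1}.
So ◇¬p fails at the other 2 worlds.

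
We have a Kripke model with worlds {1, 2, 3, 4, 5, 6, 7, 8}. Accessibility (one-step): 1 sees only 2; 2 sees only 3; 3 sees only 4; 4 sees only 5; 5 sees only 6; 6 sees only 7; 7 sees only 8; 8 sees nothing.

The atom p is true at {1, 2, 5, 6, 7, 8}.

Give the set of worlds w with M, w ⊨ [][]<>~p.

{1, 7, 8}

1: successors {2}; []<>~p there: 2:T. ✓
2: successors {3}; []<>~p there: 3:F. ✗
3: successors {4}; []<>~p there: 4:F. ✗
4: successors {5}; []<>~p there: 5:F. ✗
5: successors {6}; []<>~p there: 6:F. ✗
6: successors {7}; []<>~p there: 7:F. ✗
7: successors {8}; []<>~p there: 8:T. ✓
8: no successors, so [][]<>~p holds vacuously. ✓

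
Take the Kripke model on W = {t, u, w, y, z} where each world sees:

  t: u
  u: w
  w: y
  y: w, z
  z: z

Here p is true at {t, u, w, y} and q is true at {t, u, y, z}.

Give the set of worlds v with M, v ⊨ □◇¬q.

t: successors {u}; ◇¬q there: u:T. ✓
u: successors {w}; ◇¬q there: w:F. ✗
w: successors {y}; ◇¬q there: y:T. ✓
y: successors {w, z}; ◇¬q there: w:F, z:F. ✗
z: successors {z}; ◇¬q there: z:F. ✗

{t, w}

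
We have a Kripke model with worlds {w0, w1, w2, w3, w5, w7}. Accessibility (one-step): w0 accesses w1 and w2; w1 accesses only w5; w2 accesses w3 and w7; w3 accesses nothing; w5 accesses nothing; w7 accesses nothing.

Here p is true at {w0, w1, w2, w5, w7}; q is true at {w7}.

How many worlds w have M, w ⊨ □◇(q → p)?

4

w0: successors {w1, w2}; ◇(q → p) there: w1:T, w2:T. ✓
w1: successors {w5}; ◇(q → p) there: w5:F. ✗
w2: successors {w3, w7}; ◇(q → p) there: w3:F, w7:F. ✗
w3: no successors, so □◇(q → p) holds vacuously. ✓
w5: no successors, so □◇(q → p) holds vacuously. ✓
w7: no successors, so □◇(q → p) holds vacuously. ✓
Satisfying worlds: {w0, w3, w5, w7}.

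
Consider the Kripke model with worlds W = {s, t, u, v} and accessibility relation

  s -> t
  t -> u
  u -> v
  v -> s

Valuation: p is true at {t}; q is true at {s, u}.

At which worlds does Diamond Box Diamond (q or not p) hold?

s: successors {t}; Box Diamond (q or not p) there: t:T. ✓
t: successors {u}; Box Diamond (q or not p) there: u:T. ✓
u: successors {v}; Box Diamond (q or not p) there: v:F. ✗
v: successors {s}; Box Diamond (q or not p) there: s:T. ✓

{s, t, v}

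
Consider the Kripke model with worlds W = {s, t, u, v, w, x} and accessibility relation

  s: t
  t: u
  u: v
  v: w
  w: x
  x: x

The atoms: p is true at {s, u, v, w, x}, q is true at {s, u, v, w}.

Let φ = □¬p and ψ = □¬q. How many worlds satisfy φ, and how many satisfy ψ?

1 and 3

For □¬p:
s: successors {t}; ¬p there: t:T. ✓
t: successors {u}; ¬p there: u:F. ✗
u: successors {v}; ¬p there: v:F. ✗
v: successors {w}; ¬p there: w:F. ✗
w: successors {x}; ¬p there: x:F. ✗
x: successors {x}; ¬p there: x:F. ✗
— 1 world.
For □¬q:
s: successors {t}; ¬q there: t:T. ✓
t: successors {u}; ¬q there: u:F. ✗
u: successors {v}; ¬q there: v:F. ✗
v: successors {w}; ¬q there: w:F. ✗
w: successors {x}; ¬q there: x:T. ✓
x: successors {x}; ¬q there: x:T. ✓
— 3 worlds.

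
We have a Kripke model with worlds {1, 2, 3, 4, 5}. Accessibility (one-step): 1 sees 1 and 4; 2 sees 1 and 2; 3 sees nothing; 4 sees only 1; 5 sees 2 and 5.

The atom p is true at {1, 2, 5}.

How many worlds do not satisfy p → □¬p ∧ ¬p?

1: p is T, □¬p ∧ ¬p is F. ✗
2: p is T, □¬p ∧ ¬p is F. ✗
3: p is F, □¬p ∧ ¬p is T. ✓
4: p is F, □¬p ∧ ¬p is F. ✓
5: p is T, □¬p ∧ ¬p is F. ✗
Satisfying worlds: {3, 4}.
So p → □¬p ∧ ¬p fails at the other 3 worlds.

3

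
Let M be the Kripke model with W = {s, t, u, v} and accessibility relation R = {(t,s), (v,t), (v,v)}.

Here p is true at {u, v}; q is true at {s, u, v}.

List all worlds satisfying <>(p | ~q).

s: no successors, so <>(p | ~q) fails. ✗
t: successors {s}; p | ~q there: s:F. ✗
u: no successors, so <>(p | ~q) fails. ✗
v: successors {t, v}; p | ~q there: t:T, v:T. ✓

{v}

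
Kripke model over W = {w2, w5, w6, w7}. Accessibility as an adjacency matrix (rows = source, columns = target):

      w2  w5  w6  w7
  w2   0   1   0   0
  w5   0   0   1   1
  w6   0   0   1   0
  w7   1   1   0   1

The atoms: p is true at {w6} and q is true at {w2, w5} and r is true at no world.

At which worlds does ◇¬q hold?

w2: successors {w5}; ¬q there: w5:F. ✗
w5: successors {w6, w7}; ¬q there: w6:T, w7:T. ✓
w6: successors {w6}; ¬q there: w6:T. ✓
w7: successors {w2, w5, w7}; ¬q there: w2:F, w5:F, w7:T. ✓

{w5, w6, w7}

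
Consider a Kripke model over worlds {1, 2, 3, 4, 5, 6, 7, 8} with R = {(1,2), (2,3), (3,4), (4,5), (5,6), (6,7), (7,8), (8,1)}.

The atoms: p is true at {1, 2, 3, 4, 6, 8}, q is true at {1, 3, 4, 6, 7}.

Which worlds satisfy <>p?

{1, 2, 3, 5, 7, 8}

1: successors {2}; p there: 2:T. ✓
2: successors {3}; p there: 3:T. ✓
3: successors {4}; p there: 4:T. ✓
4: successors {5}; p there: 5:F. ✗
5: successors {6}; p there: 6:T. ✓
6: successors {7}; p there: 7:F. ✗
7: successors {8}; p there: 8:T. ✓
8: successors {1}; p there: 1:T. ✓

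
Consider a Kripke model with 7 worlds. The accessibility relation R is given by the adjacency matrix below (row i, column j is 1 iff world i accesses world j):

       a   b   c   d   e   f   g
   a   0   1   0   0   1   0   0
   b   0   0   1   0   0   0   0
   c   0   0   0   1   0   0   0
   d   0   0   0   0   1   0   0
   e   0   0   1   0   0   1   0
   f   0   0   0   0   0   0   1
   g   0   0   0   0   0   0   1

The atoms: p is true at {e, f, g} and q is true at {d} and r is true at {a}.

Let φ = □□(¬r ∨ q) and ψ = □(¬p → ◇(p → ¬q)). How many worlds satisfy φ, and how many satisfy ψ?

For □□(¬r ∨ q):
a: successors {b, e}; □(¬r ∨ q) there: b:T, e:T. ✓
b: successors {c}; □(¬r ∨ q) there: c:T. ✓
c: successors {d}; □(¬r ∨ q) there: d:T. ✓
d: successors {e}; □(¬r ∨ q) there: e:T. ✓
e: successors {c, f}; □(¬r ∨ q) there: c:T, f:T. ✓
f: successors {g}; □(¬r ∨ q) there: g:T. ✓
g: successors {g}; □(¬r ∨ q) there: g:T. ✓
— 7 worlds.
For □(¬p → ◇(p → ¬q)):
a: successors {b, e}; ¬p → ◇(p → ¬q) there: b:T, e:T. ✓
b: successors {c}; ¬p → ◇(p → ¬q) there: c:T. ✓
c: successors {d}; ¬p → ◇(p → ¬q) there: d:T. ✓
d: successors {e}; ¬p → ◇(p → ¬q) there: e:T. ✓
e: successors {c, f}; ¬p → ◇(p → ¬q) there: c:T, f:T. ✓
f: successors {g}; ¬p → ◇(p → ¬q) there: g:T. ✓
g: successors {g}; ¬p → ◇(p → ¬q) there: g:T. ✓
— 7 worlds.

7 and 7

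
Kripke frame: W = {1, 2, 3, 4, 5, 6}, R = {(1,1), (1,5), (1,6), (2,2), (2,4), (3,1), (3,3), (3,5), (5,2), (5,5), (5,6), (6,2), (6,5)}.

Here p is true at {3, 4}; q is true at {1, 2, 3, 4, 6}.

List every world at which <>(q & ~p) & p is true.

1: <>(q & ~p) is T, p is F. ✗
2: <>(q & ~p) is T, p is F. ✗
3: <>(q & ~p) is T, p is T. ✓
4: <>(q & ~p) is F, p is T. ✗
5: <>(q & ~p) is T, p is F. ✗
6: <>(q & ~p) is T, p is F. ✗

{3}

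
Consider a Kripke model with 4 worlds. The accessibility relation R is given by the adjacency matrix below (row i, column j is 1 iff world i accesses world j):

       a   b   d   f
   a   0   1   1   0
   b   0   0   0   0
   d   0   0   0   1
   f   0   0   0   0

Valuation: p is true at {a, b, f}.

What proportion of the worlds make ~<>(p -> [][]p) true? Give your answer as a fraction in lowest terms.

a: <>(p -> [][]p) is T. ✗
b: <>(p -> [][]p) is F. ✓
d: <>(p -> [][]p) is T. ✗
f: <>(p -> [][]p) is F. ✓
That's 2 of 4 worlds, so 2/4 = 1/2.

1/2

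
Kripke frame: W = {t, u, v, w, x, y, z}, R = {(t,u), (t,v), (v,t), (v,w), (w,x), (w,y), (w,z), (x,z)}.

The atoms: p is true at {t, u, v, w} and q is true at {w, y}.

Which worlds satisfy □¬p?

{u, w, x, y, z}

t: successors {u, v}; ¬p there: u:F, v:F. ✗
u: no successors, so □¬p holds vacuously. ✓
v: successors {t, w}; ¬p there: t:F, w:F. ✗
w: successors {x, y, z}; ¬p there: x:T, y:T, z:T. ✓
x: successors {z}; ¬p there: z:T. ✓
y: no successors, so □¬p holds vacuously. ✓
z: no successors, so □¬p holds vacuously. ✓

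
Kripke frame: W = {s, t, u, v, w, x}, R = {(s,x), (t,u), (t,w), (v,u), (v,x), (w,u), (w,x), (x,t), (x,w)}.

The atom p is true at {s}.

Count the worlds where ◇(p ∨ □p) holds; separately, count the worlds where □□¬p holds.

For ◇(p ∨ □p):
s: successors {x}; p ∨ □p there: x:F. ✗
t: successors {u, w}; p ∨ □p there: u:T, w:F. ✓
u: no successors, so ◇(p ∨ □p) fails. ✗
v: successors {u, x}; p ∨ □p there: u:T, x:F. ✓
w: successors {u, x}; p ∨ □p there: u:T, x:F. ✓
x: successors {t, w}; p ∨ □p there: t:F, w:F. ✗
— 3 worlds.
For □□¬p:
s: successors {x}; □¬p there: x:T. ✓
t: successors {u, w}; □¬p there: u:T, w:T. ✓
u: no successors, so □□¬p holds vacuously. ✓
v: successors {u, x}; □¬p there: u:T, x:T. ✓
w: successors {u, x}; □¬p there: u:T, x:T. ✓
x: successors {t, w}; □¬p there: t:T, w:T. ✓
— 6 worlds.

3 and 6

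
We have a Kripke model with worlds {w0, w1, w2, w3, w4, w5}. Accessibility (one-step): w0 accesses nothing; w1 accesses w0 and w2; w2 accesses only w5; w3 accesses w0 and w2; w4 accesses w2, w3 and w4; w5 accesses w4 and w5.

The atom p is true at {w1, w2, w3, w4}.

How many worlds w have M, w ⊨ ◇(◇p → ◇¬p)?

w0: no successors, so ◇(◇p → ◇¬p) fails. ✗
w1: successors {w0, w2}; ◇p → ◇¬p there: w0:T, w2:T. ✓
w2: successors {w5}; ◇p → ◇¬p there: w5:T. ✓
w3: successors {w0, w2}; ◇p → ◇¬p there: w0:T, w2:T. ✓
w4: successors {w2, w3, w4}; ◇p → ◇¬p there: w2:T, w3:T, w4:F. ✓
w5: successors {w4, w5}; ◇p → ◇¬p there: w4:F, w5:T. ✓
Satisfying worlds: {w1, w2, w3, w4, w5}.

5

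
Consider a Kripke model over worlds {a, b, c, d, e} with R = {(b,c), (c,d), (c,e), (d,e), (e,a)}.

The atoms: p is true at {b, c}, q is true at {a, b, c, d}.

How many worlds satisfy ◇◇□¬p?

3

a: no successors, so ◇◇□¬p fails. ✗
b: successors {c}; ◇□¬p there: c:T. ✓
c: successors {d, e}; ◇□¬p there: d:T, e:T. ✓
d: successors {e}; ◇□¬p there: e:T. ✓
e: successors {a}; ◇□¬p there: a:F. ✗
Satisfying worlds: {b, c, d}.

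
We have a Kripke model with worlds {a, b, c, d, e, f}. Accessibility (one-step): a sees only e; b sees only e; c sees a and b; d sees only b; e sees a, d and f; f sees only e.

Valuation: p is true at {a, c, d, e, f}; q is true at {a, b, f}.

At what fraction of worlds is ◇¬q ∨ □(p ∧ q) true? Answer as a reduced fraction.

2/3

a: ◇¬q is T, □(p ∧ q) is F. ✓
b: ◇¬q is T, □(p ∧ q) is F. ✓
c: ◇¬q is F, □(p ∧ q) is F. ✗
d: ◇¬q is F, □(p ∧ q) is F. ✗
e: ◇¬q is T, □(p ∧ q) is F. ✓
f: ◇¬q is T, □(p ∧ q) is F. ✓
That's 4 of 6 worlds, so 4/6 = 2/3.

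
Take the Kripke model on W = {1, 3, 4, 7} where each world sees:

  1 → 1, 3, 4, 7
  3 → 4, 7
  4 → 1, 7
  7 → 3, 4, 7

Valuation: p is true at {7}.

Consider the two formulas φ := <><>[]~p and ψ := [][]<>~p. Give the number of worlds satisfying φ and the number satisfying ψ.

0 and 4

For <><>[]~p:
1: successors {1, 3, 4, 7}; <>[]~p there: 1:F, 3:F, 4:F, 7:F. ✗
3: successors {4, 7}; <>[]~p there: 4:F, 7:F. ✗
4: successors {1, 7}; <>[]~p there: 1:F, 7:F. ✗
7: successors {3, 4, 7}; <>[]~p there: 3:F, 4:F, 7:F. ✗
— 0 worlds.
For [][]<>~p:
1: successors {1, 3, 4, 7}; []<>~p there: 1:T, 3:T, 4:T, 7:T. ✓
3: successors {4, 7}; []<>~p there: 4:T, 7:T. ✓
4: successors {1, 7}; []<>~p there: 1:T, 7:T. ✓
7: successors {3, 4, 7}; []<>~p there: 3:T, 4:T, 7:T. ✓
— 4 worlds.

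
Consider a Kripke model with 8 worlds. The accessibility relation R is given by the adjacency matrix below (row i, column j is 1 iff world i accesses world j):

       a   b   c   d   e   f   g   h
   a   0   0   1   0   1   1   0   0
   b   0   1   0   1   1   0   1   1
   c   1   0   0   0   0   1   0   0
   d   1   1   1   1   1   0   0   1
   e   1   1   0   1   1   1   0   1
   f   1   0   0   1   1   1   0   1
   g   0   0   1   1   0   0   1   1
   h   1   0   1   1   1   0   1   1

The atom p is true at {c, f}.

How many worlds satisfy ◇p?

a: successors {c, e, f}; p there: c:T, e:F, f:T. ✓
b: successors {b, d, e, g, h}; p there: b:F, d:F, e:F, g:F, h:F. ✗
c: successors {a, f}; p there: a:F, f:T. ✓
d: successors {a, b, c, d, e, h}; p there: a:F, b:F, c:T, d:F, e:F, h:F. ✓
e: successors {a, b, d, e, f, h}; p there: a:F, b:F, d:F, e:F, f:T, h:F. ✓
f: successors {a, d, e, f, h}; p there: a:F, d:F, e:F, f:T, h:F. ✓
g: successors {c, d, g, h}; p there: c:T, d:F, g:F, h:F. ✓
h: successors {a, c, d, e, g, h}; p there: a:F, c:T, d:F, e:F, g:F, h:F. ✓
Satisfying worlds: {a, c, d, e, f, g, h}.

7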